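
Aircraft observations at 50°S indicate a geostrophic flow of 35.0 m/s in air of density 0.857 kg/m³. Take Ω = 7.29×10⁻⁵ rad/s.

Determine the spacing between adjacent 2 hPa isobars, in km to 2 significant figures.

60 km

Coriolis parameter at 50°S:
f = 2Ω sin φ = 2 × 7.29×10⁻⁵ × sin 50° = 1.12×10⁻⁴ s⁻¹
Geostrophic balance rearranged: |∂P/∂n| = f ρ V_g
|∂P/∂n| = 1.12×10⁻⁴ × 0.857 × 35.0 = 3.35×10⁻³ Pa/m
Isobar spacing: Δn = ΔP/|∂P/∂n| = 200 Pa / 3.35×10⁻³ Pa/m = 59699 m ≈ 60 km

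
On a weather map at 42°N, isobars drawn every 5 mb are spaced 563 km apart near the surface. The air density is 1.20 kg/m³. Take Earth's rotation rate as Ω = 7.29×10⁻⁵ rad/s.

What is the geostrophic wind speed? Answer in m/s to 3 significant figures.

Coriolis parameter at 42°N:
f = 2Ω sin φ = 2 × 7.29×10⁻⁵ × sin 42° = 9.76×10⁻⁵ s⁻¹
Pressure gradient: |∂P/∂n| = 500 Pa / 563000 m = 8.88×10⁻⁴ Pa/m
Geostrophic balance (pressure-gradient force = Coriolis force):
V_g = (1/(fρ)) |∂P/∂n| = 8.88×10⁻⁴ / (9.76×10⁻⁵ × 1.20) = 7.59 m/s

7.59 m/s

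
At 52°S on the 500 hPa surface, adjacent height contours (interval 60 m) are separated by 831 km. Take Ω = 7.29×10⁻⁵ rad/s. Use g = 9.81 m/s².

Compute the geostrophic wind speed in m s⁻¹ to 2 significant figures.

6.2 m s⁻¹

Coriolis parameter at 52°S:
f = 2Ω sin φ = 2 × 7.29×10⁻⁵ × sin 52° = 1.15×10⁻⁴ s⁻¹
Height gradient: |∂Z/∂n| = 60 m / 831000 m = 7.22×10⁻⁵
On a pressure surface, geostrophic balance gives V_g = (g/f)|∂Z/∂n|:
V_g = 9.81 × 7.22×10⁻⁵ / 1.15×10⁻⁴ = 6.16 m/s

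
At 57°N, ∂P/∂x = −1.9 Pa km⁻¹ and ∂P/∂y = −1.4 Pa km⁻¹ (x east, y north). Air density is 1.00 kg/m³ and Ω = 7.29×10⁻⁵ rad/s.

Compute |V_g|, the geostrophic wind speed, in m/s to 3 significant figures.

19.3 m/s

Coriolis parameter at 57°N:
f = 2Ω sin φ = 2 × 7.29×10⁻⁵ × sin 57° = 1.22×10⁻⁴ s⁻¹
Component geostrophic relations (x east, y north):
u_g = −(1/(fρ)) ∂P/∂y,  v_g = (1/(fρ)) ∂P/∂x
u_g = −(−1.4×10⁻³)/(1.22×10⁻⁴ × 1.00) = 11.4 m/s;  v_g = (−1.9×10⁻³)/(1.22×10⁻⁴ × 1.00) = −15.5 m/s
|V_g| = √(u_g² + v_g²) = 19.3 m/s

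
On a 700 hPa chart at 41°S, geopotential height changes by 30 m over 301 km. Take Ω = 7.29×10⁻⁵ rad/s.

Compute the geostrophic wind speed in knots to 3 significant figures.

19.9 knots

Coriolis parameter at 41°S:
f = 2Ω sin φ = 2 × 7.29×10⁻⁵ × sin 41° = 9.57×10⁻⁵ s⁻¹
Height gradient: |∂Z/∂n| = 30 m / 301000 m = 9.97×10⁻⁵
On a pressure surface, geostrophic balance gives V_g = (g/f)|∂Z/∂n|:
V_g = 9.81 × 9.97×10⁻⁵ / 9.57×10⁻⁵ = 10.2 m/s
Converting: 10.2 m/s × 1.944 = 19.9 knots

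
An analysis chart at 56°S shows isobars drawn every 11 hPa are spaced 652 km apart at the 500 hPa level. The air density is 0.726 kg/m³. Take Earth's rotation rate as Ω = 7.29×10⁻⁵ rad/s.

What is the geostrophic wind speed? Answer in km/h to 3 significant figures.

69.2 km/h

Coriolis parameter at 56°S:
f = 2Ω sin φ = 2 × 7.29×10⁻⁵ × sin 56° = 1.21×10⁻⁴ s⁻¹
Pressure gradient: |∂P/∂n| = 1100 Pa / 652000 m = 1.69×10⁻³ Pa/m
Geostrophic balance (pressure-gradient force = Coriolis force):
V_g = (1/(fρ)) |∂P/∂n| = 1.69×10⁻³ / (1.21×10⁻⁴ × 0.726) = 19.2 m/s
Converting: 19.2 m/s × 3.6 = 69.2 km/h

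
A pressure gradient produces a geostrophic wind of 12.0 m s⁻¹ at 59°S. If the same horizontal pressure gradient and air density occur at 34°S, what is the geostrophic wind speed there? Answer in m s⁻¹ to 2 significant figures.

18 m s⁻¹

With the same pressure gradient and density, V_g ∝ 1/f ∝ 1/sin φ.
V₂ = V₁ · sin φ₁ / sin φ₂ = 12.0 × sin 59° / sin 34°
V₂ = 12.0 × 0.8572/0.5592 = 18 m s⁻¹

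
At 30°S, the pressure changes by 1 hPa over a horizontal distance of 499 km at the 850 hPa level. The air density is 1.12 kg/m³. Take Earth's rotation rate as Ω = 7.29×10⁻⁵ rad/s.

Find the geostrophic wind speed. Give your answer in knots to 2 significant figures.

4.8 knots

Coriolis parameter at 30°S:
f = 2Ω sin φ = 2 × 7.29×10⁻⁵ × sin 30° = 7.29×10⁻⁵ s⁻¹
Pressure gradient: |∂P/∂n| = 100 Pa / 499000 m = 2.00×10⁻⁴ Pa/m
Geostrophic balance (pressure-gradient force = Coriolis force):
V_g = (1/(fρ)) |∂P/∂n| = 2.00×10⁻⁴ / (7.29×10⁻⁵ × 1.12) = 2.45 m/s
Converting: 2.45 m/s × 1.944 = 4.8 knots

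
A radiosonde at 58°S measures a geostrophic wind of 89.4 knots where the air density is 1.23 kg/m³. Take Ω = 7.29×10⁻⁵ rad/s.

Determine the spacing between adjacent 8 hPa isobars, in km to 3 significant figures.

Coriolis parameter at 58°S:
f = 2Ω sin φ = 2 × 7.29×10⁻⁵ × sin 58° = 1.24×10⁻⁴ s⁻¹
Wind speed in SI: 89.4 knots = 46.0 m/s
Geostrophic balance rearranged: |∂P/∂n| = f ρ V_g
|∂P/∂n| = 1.24×10⁻⁴ × 1.23 × 46.0 = 6.99×10⁻³ Pa/m
Isobar spacing: Δn = ΔP/|∂P/∂n| = 800 Pa / 6.99×10⁻³ Pa/m = 114375 m ≈ 114 km

114 km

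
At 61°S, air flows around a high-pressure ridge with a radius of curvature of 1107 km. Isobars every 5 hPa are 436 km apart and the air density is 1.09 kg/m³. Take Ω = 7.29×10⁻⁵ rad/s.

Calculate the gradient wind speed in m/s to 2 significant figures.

Coriolis parameter at 61°S:
f = 2Ω sin φ = 2 × 7.29×10⁻⁵ × sin 61° = 1.28×10⁻⁴ s⁻¹
Pressure gradient: |∂P/∂n| = 500 Pa / 436000 m = 1.15×10⁻³ Pa/m
Geostrophic speed: V_g = |∂P/∂n|/(fρ) = 1.15×10⁻³/(1.28×10⁻⁴ × 1.09) = 8.25 m/s
Around a high, pressure-gradient force acts outward with centrifugal, so Coriolis balances both:
fV = (1/ρ)|∂P/∂n| + V²/R  →  V² − fR·V + fR·V_g = 0
With fR = 1.28×10⁻⁴ × 1107×10³ m = 141 m/s:
V = [fR − √((fR)² − 4 fR V_g)]/2 = [141 − √(141² − 4×141×8.25)]/2 = 8.8 m/s
Supergeostrophic (V > V_g = 8.25 m/s), as expected around a high.

8.8 m/s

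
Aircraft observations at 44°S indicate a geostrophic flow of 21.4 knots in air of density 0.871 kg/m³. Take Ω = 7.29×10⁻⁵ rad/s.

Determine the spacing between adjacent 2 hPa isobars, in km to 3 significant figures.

Coriolis parameter at 44°S:
f = 2Ω sin φ = 2 × 7.29×10⁻⁵ × sin 44° = 1.01×10⁻⁴ s⁻¹
Wind speed in SI: 21.4 knots = 11.0 m/s
Geostrophic balance rearranged: |∂P/∂n| = f ρ V_g
|∂P/∂n| = 1.01×10⁻⁴ × 0.871 × 11.0 = 9.71×10⁻⁴ Pa/m
Isobar spacing: Δn = ΔP/|∂P/∂n| = 200 Pa / 9.71×10⁻⁴ Pa/m = 205935 m ≈ 206 km

206 km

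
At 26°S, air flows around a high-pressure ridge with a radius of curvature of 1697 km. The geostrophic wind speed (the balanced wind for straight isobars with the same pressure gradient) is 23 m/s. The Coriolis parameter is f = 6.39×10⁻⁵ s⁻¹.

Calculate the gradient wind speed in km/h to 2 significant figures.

Around a high, pressure-gradient force acts outward with centrifugal, so Coriolis balances both:
fV = (1/ρ)|∂P/∂n| + V²/R  →  V² − fR·V + fR·V_g = 0
With fR = 6.39×10⁻⁵ × 1697×10³ m = 108 m/s:
V = [fR − √((fR)² − 4 fR V_g)]/2 = [108 − √(108² − 4×108×23)]/2 = 33.1 m/s
Supergeostrophic (V > V_g = 23 m/s), as expected around a high.
Converting: 33.1 m/s × 3.6 = 120 km/h

120 km/h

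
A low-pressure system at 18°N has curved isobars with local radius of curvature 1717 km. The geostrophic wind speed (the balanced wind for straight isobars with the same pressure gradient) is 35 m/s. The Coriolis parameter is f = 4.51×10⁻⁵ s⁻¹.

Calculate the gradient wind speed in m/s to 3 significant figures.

26.2 m/s

Around a low, centrifugal force acts outward with Coriolis, so pressure-gradient force balances both:
(1/ρ)|∂P/∂n| = fV + V²/R  →  V² + fR·V − fR·V_g = 0
With fR = 4.51×10⁻⁵ × 1717×10³ m = 77.4 m/s:
V = [−fR + √((fR)² + 4 fR V_g)]/2 = [−77.4 + √(77.4² + 4×77.4×35)]/2 = 26.2 m/s
Subgeostrophic (V < V_g = 35 m/s), as expected around a low.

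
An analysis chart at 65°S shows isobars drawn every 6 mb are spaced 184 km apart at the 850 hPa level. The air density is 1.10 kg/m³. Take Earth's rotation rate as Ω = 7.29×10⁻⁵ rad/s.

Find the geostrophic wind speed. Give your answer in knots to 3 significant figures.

Coriolis parameter at 65°S:
f = 2Ω sin φ = 2 × 7.29×10⁻⁵ × sin 65° = 1.32×10⁻⁴ s⁻¹
Pressure gradient: |∂P/∂n| = 600 Pa / 184000 m = 3.26×10⁻³ Pa/m
Geostrophic balance (pressure-gradient force = Coriolis force):
V_g = (1/(fρ)) |∂P/∂n| = 3.26×10⁻³ / (1.32×10⁻⁴ × 1.10) = 22.4 m/s
Converting: 22.4 m/s × 1.944 = 43.6 knots

43.6 knots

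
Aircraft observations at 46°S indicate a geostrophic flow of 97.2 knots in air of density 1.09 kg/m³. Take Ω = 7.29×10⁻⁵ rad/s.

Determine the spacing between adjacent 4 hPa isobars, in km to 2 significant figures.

Coriolis parameter at 46°S:
f = 2Ω sin φ = 2 × 7.29×10⁻⁵ × sin 46° = 1.05×10⁻⁴ s⁻¹
Wind speed in SI: 97.2 knots = 50.0 m/s
Geostrophic balance rearranged: |∂P/∂n| = f ρ V_g
|∂P/∂n| = 1.05×10⁻⁴ × 1.09 × 50.0 = 5.72×10⁻³ Pa/m
Isobar spacing: Δn = ΔP/|∂P/∂n| = 400 Pa / 5.72×10⁻³ Pa/m = 69974 m ≈ 70 km

70 km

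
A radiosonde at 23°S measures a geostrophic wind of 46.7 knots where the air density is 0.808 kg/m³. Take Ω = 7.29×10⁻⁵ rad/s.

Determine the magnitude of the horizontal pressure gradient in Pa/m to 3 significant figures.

Coriolis parameter at 23°S:
f = 2Ω sin φ = 2 × 7.29×10⁻⁵ × sin 23° = 5.70×10⁻⁵ s⁻¹
Wind speed in SI: 46.7 knots = 24.0 m/s
Geostrophic balance rearranged: |∂P/∂n| = f ρ V_g
|∂P/∂n| = 5.70×10⁻⁵ × 0.808 × 24.0 = 1.11×10⁻³ Pa/m

1.11×10⁻³ Pa/m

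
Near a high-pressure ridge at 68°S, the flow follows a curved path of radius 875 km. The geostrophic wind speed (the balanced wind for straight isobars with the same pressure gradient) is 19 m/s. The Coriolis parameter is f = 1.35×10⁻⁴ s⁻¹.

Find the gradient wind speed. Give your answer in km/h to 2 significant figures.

86 km/h

Around a high, pressure-gradient force acts outward with centrifugal, so Coriolis balances both:
fV = (1/ρ)|∂P/∂n| + V²/R  →  V² − fR·V + fR·V_g = 0
With fR = 1.35×10⁻⁴ × 875×10³ m = 118 m/s:
V = [fR − √((fR)² − 4 fR V_g)]/2 = [118 − √(118² − 4×118×19)]/2 = 23.8 m/s
Supergeostrophic (V > V_g = 19 m/s), as expected around a high.
Converting: 23.8 m/s × 3.6 = 86 km/h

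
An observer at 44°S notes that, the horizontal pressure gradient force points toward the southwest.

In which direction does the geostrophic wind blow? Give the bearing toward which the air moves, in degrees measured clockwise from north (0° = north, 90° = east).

135°

The pressure-gradient force points toward the southwest (bearing 225°).
Geostrophic balance: in the Southern Hemisphere the Coriolis force deflects motion to the left, so the geostrophic wind blows 90° to the left of the pressure-gradient force (low pressure on the right).
Rotating 225° by 90° counterclockwise gives 135° — the wind blows toward the southeast.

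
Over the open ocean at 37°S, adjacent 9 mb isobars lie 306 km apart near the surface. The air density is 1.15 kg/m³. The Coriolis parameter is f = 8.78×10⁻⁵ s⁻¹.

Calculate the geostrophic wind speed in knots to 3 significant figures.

56.6 knots

Pressure gradient: |∂P/∂n| = 900 Pa / 306000 m = 2.94×10⁻³ Pa/m
Geostrophic balance (pressure-gradient force = Coriolis force):
V_g = (1/(fρ)) |∂P/∂n| = 2.94×10⁻³ / (8.78×10⁻⁵ × 1.15) = 29.1 m/s
Converting: 29.1 m/s × 1.944 = 56.6 knots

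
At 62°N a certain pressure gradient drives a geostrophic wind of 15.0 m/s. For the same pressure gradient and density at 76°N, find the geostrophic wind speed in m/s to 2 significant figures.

14 m/s

With the same pressure gradient and density, V_g ∝ 1/f ∝ 1/sin φ.
V₂ = V₁ · sin φ₁ / sin φ₂ = 15.0 × sin 62° / sin 76°
V₂ = 15.0 × 0.8829/0.9703 = 14 m/s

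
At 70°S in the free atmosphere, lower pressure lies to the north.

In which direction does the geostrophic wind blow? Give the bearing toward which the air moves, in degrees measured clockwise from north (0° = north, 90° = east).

270°

The pressure-gradient force points toward the north (bearing 000°).
Geostrophic balance: in the Southern Hemisphere the Coriolis force deflects motion to the left, so the geostrophic wind blows 90° to the left of the pressure-gradient force (low pressure on the right).
Rotating 000° by 90° counterclockwise gives 270° — the wind blows toward the west.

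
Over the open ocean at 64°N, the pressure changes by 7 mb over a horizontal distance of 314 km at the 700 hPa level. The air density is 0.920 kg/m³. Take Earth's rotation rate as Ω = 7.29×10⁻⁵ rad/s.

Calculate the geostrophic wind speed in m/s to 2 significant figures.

18 m/s

Coriolis parameter at 64°N:
f = 2Ω sin φ = 2 × 7.29×10⁻⁵ × sin 64° = 1.31×10⁻⁴ s⁻¹
Pressure gradient: |∂P/∂n| = 700 Pa / 314000 m = 2.23×10⁻³ Pa/m
Geostrophic balance (pressure-gradient force = Coriolis force):
V_g = (1/(fρ)) |∂P/∂n| = 2.23×10⁻³ / (1.31×10⁻⁴ × 0.920) = 18.5 m/s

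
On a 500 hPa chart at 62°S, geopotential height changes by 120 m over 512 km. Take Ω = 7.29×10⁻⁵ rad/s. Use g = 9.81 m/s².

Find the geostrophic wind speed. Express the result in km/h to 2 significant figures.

64 km/h

Coriolis parameter at 62°S:
f = 2Ω sin φ = 2 × 7.29×10⁻⁵ × sin 62° = 1.29×10⁻⁴ s⁻¹
Height gradient: |∂Z/∂n| = 120 m / 512000 m = 2.34×10⁻⁴
On a pressure surface, geostrophic balance gives V_g = (g/f)|∂Z/∂n|:
V_g = 9.81 × 2.34×10⁻⁴ / 1.29×10⁻⁴ = 17.9 m/s
Converting: 17.9 m/s × 3.6 = 64 km/h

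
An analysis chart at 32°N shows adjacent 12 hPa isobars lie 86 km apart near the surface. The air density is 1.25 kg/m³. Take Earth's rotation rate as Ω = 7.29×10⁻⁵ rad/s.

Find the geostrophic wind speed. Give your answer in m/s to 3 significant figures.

Coriolis parameter at 32°N:
f = 2Ω sin φ = 2 × 7.29×10⁻⁵ × sin 32° = 7.73×10⁻⁵ s⁻¹
Pressure gradient: |∂P/∂n| = 1200 Pa / 86000 m = 1.40×10⁻² Pa/m
Geostrophic balance (pressure-gradient force = Coriolis force):
V_g = (1/(fρ)) |∂P/∂n| = 1.40×10⁻² / (7.73×10⁻⁵ × 1.25) = 144 m/s

144 m/s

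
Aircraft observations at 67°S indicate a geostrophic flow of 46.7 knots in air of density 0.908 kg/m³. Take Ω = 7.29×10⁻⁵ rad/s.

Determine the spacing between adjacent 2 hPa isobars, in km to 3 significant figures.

68.3 km

Coriolis parameter at 67°S:
f = 2Ω sin φ = 2 × 7.29×10⁻⁵ × sin 67° = 1.34×10⁻⁴ s⁻¹
Wind speed in SI: 46.7 knots = 24.0 m/s
Geostrophic balance rearranged: |∂P/∂n| = f ρ V_g
|∂P/∂n| = 1.34×10⁻⁴ × 0.908 × 24.0 = 2.93×10⁻³ Pa/m
Isobar spacing: Δn = ΔP/|∂P/∂n| = 200 Pa / 2.93×10⁻³ Pa/m = 68313 m ≈ 68.3 km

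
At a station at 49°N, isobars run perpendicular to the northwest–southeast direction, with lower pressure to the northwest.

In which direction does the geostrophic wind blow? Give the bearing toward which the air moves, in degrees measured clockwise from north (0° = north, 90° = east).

The pressure-gradient force points toward the northwest (bearing 315°).
Geostrophic balance: in the Northern Hemisphere the Coriolis force deflects motion to the right, so the geostrophic wind blows 90° to the right of the pressure-gradient force (low pressure on the left).
Rotating 315° by 90° clockwise gives 045° — the wind blows toward the northeast.

045°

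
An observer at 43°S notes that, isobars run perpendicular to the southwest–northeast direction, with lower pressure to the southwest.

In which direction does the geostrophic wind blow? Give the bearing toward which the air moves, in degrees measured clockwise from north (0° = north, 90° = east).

135°

The pressure-gradient force points toward the southwest (bearing 225°).
Geostrophic balance: in the Southern Hemisphere the Coriolis force deflects motion to the left, so the geostrophic wind blows 90° to the left of the pressure-gradient force (low pressure on the right).
Rotating 225° by 90° counterclockwise gives 135° — the wind blows toward the southeast.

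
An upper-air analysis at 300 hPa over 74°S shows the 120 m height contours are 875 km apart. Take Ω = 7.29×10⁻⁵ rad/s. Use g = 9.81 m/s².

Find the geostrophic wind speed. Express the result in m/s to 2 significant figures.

9.6 m/s

Coriolis parameter at 74°S:
f = 2Ω sin φ = 2 × 7.29×10⁻⁵ × sin 74° = 1.40×10⁻⁴ s⁻¹
Height gradient: |∂Z/∂n| = 120 m / 875000 m = 1.37×10⁻⁴
On a pressure surface, geostrophic balance gives V_g = (g/f)|∂Z/∂n|:
V_g = 9.81 × 1.37×10⁻⁴ / 1.40×10⁻⁴ = 9.60 m/s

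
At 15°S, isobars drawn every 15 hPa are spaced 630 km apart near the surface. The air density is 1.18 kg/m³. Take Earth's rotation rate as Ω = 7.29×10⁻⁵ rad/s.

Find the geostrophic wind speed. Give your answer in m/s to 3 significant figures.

53.5 m/s

Coriolis parameter at 15°S:
f = 2Ω sin φ = 2 × 7.29×10⁻⁵ × sin 15° = 3.77×10⁻⁵ s⁻¹
Pressure gradient: |∂P/∂n| = 1500 Pa / 630000 m = 2.38×10⁻³ Pa/m
Geostrophic balance (pressure-gradient force = Coriolis force):
V_g = (1/(fρ)) |∂P/∂n| = 2.38×10⁻³ / (3.77×10⁻⁵ × 1.18) = 53.5 m/s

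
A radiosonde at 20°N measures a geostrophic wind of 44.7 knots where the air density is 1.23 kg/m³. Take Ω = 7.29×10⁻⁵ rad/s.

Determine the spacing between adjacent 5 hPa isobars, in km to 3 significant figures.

Coriolis parameter at 20°N:
f = 2Ω sin φ = 2 × 7.29×10⁻⁵ × sin 20° = 4.99×10⁻⁵ s⁻¹
Wind speed in SI: 44.7 knots = 23.0 m/s
Geostrophic balance rearranged: |∂P/∂n| = f ρ V_g
|∂P/∂n| = 4.99×10⁻⁵ × 1.23 × 23.0 = 1.41×10⁻³ Pa/m
Isobar spacing: Δn = ΔP/|∂P/∂n| = 500 Pa / 1.41×10⁻³ Pa/m = 354495 m ≈ 354 km

354 km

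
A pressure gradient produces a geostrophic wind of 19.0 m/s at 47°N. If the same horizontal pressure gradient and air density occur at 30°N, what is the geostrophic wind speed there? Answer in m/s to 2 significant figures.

With the same pressure gradient and density, V_g ∝ 1/f ∝ 1/sin φ.
V₂ = V₁ · sin φ₁ / sin φ₂ = 19.0 × sin 47° / sin 30°
V₂ = 19.0 × 0.7314/0.5000 = 28 m/s

28 m/s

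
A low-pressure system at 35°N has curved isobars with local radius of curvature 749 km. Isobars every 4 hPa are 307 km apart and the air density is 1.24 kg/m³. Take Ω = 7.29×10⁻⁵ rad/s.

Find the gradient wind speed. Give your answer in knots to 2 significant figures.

21 knots

Coriolis parameter at 35°N:
f = 2Ω sin φ = 2 × 7.29×10⁻⁵ × sin 35° = 8.36×10⁻⁵ s⁻¹
Pressure gradient: |∂P/∂n| = 400 Pa / 307000 m = 1.30×10⁻³ Pa/m
Geostrophic speed: V_g = |∂P/∂n|/(fρ) = 1.30×10⁻³/(8.36×10⁻⁵ × 1.24) = 12.6 m/s
Around a low, centrifugal force acts outward with Coriolis, so pressure-gradient force balances both:
(1/ρ)|∂P/∂n| = fV + V²/R  →  V² + fR·V − fR·V_g = 0
With fR = 8.36×10⁻⁵ × 749×10³ m = 62.6 m/s:
V = [−fR + √((fR)² + 4 fR V_g)]/2 = [−62.6 + √(62.6² + 4×62.6×12.6)]/2 = 10.7 m/s
Subgeostrophic (V < V_g = 12.6 m/s), as expected around a low.
Converting: 10.7 m/s × 1.944 = 21 knots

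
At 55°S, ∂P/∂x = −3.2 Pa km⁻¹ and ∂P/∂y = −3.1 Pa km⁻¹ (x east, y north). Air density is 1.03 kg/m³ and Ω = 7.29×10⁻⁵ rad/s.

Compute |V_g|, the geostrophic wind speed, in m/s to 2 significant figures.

36 m/s

Coriolis parameter at 55°S:
f = 2Ω sin φ = 2 × 7.29×10⁻⁵ × sin 55° = 1.19×10⁻⁴ s⁻¹
In the Southern Hemisphere f is negative: f = −1.19×10⁻⁴ s⁻¹.
Component geostrophic relations (x east, y north):
u_g = −(1/(fρ)) ∂P/∂y,  v_g = (1/(fρ)) ∂P/∂x
u_g = −(−3.1×10⁻³)/(−1.19×10⁻⁴ × 1.03) = −25.2 m/s;  v_g = (−3.2×10⁻³)/(−1.19×10⁻⁴ × 1.03) = 26.0 m/s
|V_g| = √(u_g² + v_g²) = 36.2 m/s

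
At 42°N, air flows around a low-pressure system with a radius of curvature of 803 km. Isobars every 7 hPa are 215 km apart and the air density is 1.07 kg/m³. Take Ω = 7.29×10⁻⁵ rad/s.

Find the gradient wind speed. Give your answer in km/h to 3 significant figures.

86.0 km/h

Coriolis parameter at 42°N:
f = 2Ω sin φ = 2 × 7.29×10⁻⁵ × sin 42° = 9.76×10⁻⁵ s⁻¹
Pressure gradient: |∂P/∂n| = 700 Pa / 215000 m = 3.26×10⁻³ Pa/m
Geostrophic speed: V_g = |∂P/∂n|/(fρ) = 3.26×10⁻³/(9.76×10⁻⁵ × 1.07) = 31.2 m/s
Around a low, centrifugal force acts outward with Coriolis, so pressure-gradient force balances both:
(1/ρ)|∂P/∂n| = fV + V²/R  →  V² + fR·V − fR·V_g = 0
With fR = 9.76×10⁻⁵ × 803×10³ m = 78.3 m/s:
V = [−fR + √((fR)² + 4 fR V_g)]/2 = [−78.3 + √(78.3² + 4×78.3×31.2)]/2 = 23.9 m/s
Subgeostrophic (V < V_g = 31.2 m/s), as expected around a low.
Converting: 23.9 m/s × 3.6 = 86.0 km/h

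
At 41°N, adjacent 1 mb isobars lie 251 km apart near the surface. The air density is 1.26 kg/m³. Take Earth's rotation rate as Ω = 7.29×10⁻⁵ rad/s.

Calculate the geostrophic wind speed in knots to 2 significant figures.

Coriolis parameter at 41°N:
f = 2Ω sin φ = 2 × 7.29×10⁻⁵ × sin 41° = 9.57×10⁻⁵ s⁻¹
Pressure gradient: |∂P/∂n| = 100 Pa / 251000 m = 3.98×10⁻⁴ Pa/m
Geostrophic balance (pressure-gradient force = Coriolis force):
V_g = (1/(fρ)) |∂P/∂n| = 3.98×10⁻⁴ / (9.57×10⁻⁵ × 1.26) = 3.31 m/s
Converting: 3.31 m/s × 1.944 = 6.4 knots

6.4 knots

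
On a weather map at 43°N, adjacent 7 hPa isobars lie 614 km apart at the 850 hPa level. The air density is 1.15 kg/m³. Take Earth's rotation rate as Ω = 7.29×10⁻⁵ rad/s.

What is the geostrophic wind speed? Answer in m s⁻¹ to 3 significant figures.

Coriolis parameter at 43°N:
f = 2Ω sin φ = 2 × 7.29×10⁻⁵ × sin 43° = 9.94×10⁻⁵ s⁻¹
Pressure gradient: |∂P/∂n| = 700 Pa / 614000 m = 1.14×10⁻³ Pa/m
Geostrophic balance (pressure-gradient force = Coriolis force):
V_g = (1/(fρ)) |∂P/∂n| = 1.14×10⁻³ / (9.94×10⁻⁵ × 1.15) = 9.97 m/s

9.97 m s⁻¹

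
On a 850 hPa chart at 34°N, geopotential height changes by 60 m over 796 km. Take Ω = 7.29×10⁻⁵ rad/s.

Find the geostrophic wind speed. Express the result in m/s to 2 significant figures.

Coriolis parameter at 34°N:
f = 2Ω sin φ = 2 × 7.29×10⁻⁵ × sin 34° = 8.15×10⁻⁵ s⁻¹
Height gradient: |∂Z/∂n| = 60 m / 796000 m = 7.54×10⁻⁵
On a pressure surface, geostrophic balance gives V_g = (g/f)|∂Z/∂n|:
V_g = 9.81 × 7.54×10⁻⁵ / 8.15×10⁻⁵ = 9.07 m/s

9.1 m/s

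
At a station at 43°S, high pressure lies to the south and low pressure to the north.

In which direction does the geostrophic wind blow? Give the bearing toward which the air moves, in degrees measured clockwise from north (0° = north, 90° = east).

270°

The pressure-gradient force points toward the north (bearing 000°).
Geostrophic balance: in the Southern Hemisphere the Coriolis force deflects motion to the left, so the geostrophic wind blows 90° to the left of the pressure-gradient force (low pressure on the right).
Rotating 000° by 90° counterclockwise gives 270° — the wind blows toward the west.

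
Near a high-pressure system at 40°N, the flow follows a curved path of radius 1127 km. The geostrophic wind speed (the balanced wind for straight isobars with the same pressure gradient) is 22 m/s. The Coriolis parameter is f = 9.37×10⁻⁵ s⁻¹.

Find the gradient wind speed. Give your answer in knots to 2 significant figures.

Around a high, pressure-gradient force acts outward with centrifugal, so Coriolis balances both:
fV = (1/ρ)|∂P/∂n| + V²/R  →  V² − fR·V + fR·V_g = 0
With fR = 9.37×10⁻⁵ × 1127×10³ m = 106 m/s:
V = [fR − √((fR)² − 4 fR V_g)]/2 = [106 − √(106² − 4×106×22)]/2 = 31.2 m/s
Supergeostrophic (V > V_g = 22 m/s), as expected around a high.
Converting: 31.2 m/s × 1.944 = 61 knots

61 knots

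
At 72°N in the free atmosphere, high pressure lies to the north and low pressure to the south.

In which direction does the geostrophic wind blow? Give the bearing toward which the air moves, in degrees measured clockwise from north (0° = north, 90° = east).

270°

The pressure-gradient force points toward the south (bearing 180°).
Geostrophic balance: in the Northern Hemisphere the Coriolis force deflects motion to the right, so the geostrophic wind blows 90° to the right of the pressure-gradient force (low pressure on the left).
Rotating 180° by 90° clockwise gives 270° — the wind blows toward the west.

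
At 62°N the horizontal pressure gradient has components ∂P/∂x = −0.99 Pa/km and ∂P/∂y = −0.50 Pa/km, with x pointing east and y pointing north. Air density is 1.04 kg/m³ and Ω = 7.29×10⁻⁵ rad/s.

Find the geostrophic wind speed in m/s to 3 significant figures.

Coriolis parameter at 62°N:
f = 2Ω sin φ = 2 × 7.29×10⁻⁵ × sin 62° = 1.29×10⁻⁴ s⁻¹
Component geostrophic relations (x east, y north):
u_g = −(1/(fρ)) ∂P/∂y,  v_g = (1/(fρ)) ∂P/∂x
u_g = −(−0.50×10⁻³)/(1.29×10⁻⁴ × 1.04) = 3.73 m/s;  v_g = (−0.99×10⁻³)/(1.29×10⁻⁴ × 1.04) = −7.39 m/s
|V_g| = √(u_g² + v_g²) = 8.28 m/s

8.28 m/s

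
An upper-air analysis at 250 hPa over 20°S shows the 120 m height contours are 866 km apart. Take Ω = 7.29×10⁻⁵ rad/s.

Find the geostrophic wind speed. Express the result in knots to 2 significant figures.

Coriolis parameter at 20°S:
f = 2Ω sin φ = 2 × 7.29×10⁻⁵ × sin 20° = 4.99×10⁻⁵ s⁻¹
Height gradient: |∂Z/∂n| = 120 m / 866000 m = 1.39×10⁻⁴
On a pressure surface, geostrophic balance gives V_g = (g/f)|∂Z/∂n|:
V_g = 9.81 × 1.39×10⁻⁴ / 4.99×10⁻⁵ = 27.3 m/s
Converting: 27.3 m/s × 1.944 = 53 knots

53 knots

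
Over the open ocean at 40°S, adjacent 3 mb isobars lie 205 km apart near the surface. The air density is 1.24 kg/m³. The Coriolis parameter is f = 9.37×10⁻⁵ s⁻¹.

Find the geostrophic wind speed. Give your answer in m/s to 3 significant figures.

12.6 m/s

Pressure gradient: |∂P/∂n| = 300 Pa / 205000 m = 1.46×10⁻³ Pa/m
Geostrophic balance (pressure-gradient force = Coriolis force):
V_g = (1/(fρ)) |∂P/∂n| = 1.46×10⁻³ / (9.37×10⁻⁵ × 1.24) = 12.6 m/s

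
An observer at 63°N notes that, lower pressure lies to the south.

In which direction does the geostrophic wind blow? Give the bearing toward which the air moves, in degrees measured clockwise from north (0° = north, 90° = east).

270°

The pressure-gradient force points toward the south (bearing 180°).
Geostrophic balance: in the Northern Hemisphere the Coriolis force deflects motion to the right, so the geostrophic wind blows 90° to the right of the pressure-gradient force (low pressure on the left).
Rotating 180° by 90° clockwise gives 270° — the wind blows toward the west.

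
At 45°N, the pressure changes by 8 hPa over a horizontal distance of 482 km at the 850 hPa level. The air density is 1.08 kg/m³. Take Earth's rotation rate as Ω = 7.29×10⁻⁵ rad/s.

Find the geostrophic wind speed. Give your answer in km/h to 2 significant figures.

54 km/h

Coriolis parameter at 45°N:
f = 2Ω sin φ = 2 × 7.29×10⁻⁵ × sin 45° = 1.03×10⁻⁴ s⁻¹
Pressure gradient: |∂P/∂n| = 800 Pa / 482000 m = 1.66×10⁻³ Pa/m
Geostrophic balance (pressure-gradient force = Coriolis force):
V_g = (1/(fρ)) |∂P/∂n| = 1.66×10⁻³ / (1.03×10⁻⁴ × 1.08) = 14.9 m/s
Converting: 14.9 m/s × 3.6 = 54 km/h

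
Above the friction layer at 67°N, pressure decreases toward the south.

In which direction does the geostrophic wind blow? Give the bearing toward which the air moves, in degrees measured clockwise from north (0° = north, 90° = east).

The pressure-gradient force points toward the south (bearing 180°).
Geostrophic balance: in the Northern Hemisphere the Coriolis force deflects motion to the right, so the geostrophic wind blows 90° to the right of the pressure-gradient force (low pressure on the left).
Rotating 180° by 90° clockwise gives 270° — the wind blows toward the west.

270°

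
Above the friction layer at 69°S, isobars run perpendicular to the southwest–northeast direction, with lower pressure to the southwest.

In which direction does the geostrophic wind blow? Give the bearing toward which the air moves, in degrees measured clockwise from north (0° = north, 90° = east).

135°

The pressure-gradient force points toward the southwest (bearing 225°).
Geostrophic balance: in the Southern Hemisphere the Coriolis force deflects motion to the left, so the geostrophic wind blows 90° to the left of the pressure-gradient force (low pressure on the right).
Rotating 225° by 90° counterclockwise gives 135° — the wind blows toward the southeast.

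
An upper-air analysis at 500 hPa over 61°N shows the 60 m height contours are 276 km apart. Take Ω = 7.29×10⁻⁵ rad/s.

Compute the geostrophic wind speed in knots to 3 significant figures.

32.5 knots

Coriolis parameter at 61°N:
f = 2Ω sin φ = 2 × 7.29×10⁻⁵ × sin 61° = 1.28×10⁻⁴ s⁻¹
Height gradient: |∂Z/∂n| = 60 m / 276000 m = 2.17×10⁻⁴
On a pressure surface, geostrophic balance gives V_g = (g/f)|∂Z/∂n|:
V_g = 9.81 × 2.17×10⁻⁴ / 1.28×10⁻⁴ = 16.7 m/s
Converting: 16.7 m/s × 1.944 = 32.5 knots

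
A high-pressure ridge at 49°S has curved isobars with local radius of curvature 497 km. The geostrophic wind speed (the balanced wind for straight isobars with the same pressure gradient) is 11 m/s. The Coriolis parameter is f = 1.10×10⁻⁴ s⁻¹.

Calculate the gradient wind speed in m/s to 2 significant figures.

Around a high, pressure-gradient force acts outward with centrifugal, so Coriolis balances both:
fV = (1/ρ)|∂P/∂n| + V²/R  →  V² − fR·V + fR·V_g = 0
With fR = 1.10×10⁻⁴ × 497×10³ m = 54.7 m/s:
V = [fR − √((fR)² − 4 fR V_g)]/2 = [54.7 − √(54.7² − 4×54.7×11)]/2 = 15.3 m/s
Supergeostrophic (V > V_g = 11 m/s), as expected around a high.

15 m/s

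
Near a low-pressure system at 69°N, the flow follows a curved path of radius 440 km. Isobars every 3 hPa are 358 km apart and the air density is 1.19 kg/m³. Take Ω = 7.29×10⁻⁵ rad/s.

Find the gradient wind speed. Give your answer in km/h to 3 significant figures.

Coriolis parameter at 69°N:
f = 2Ω sin φ = 2 × 7.29×10⁻⁵ × sin 69° = 1.36×10⁻⁴ s⁻¹
Pressure gradient: |∂P/∂n| = 300 Pa / 358000 m = 8.38×10⁻⁴ Pa/m
Geostrophic speed: V_g = |∂P/∂n|/(fρ) = 8.38×10⁻⁴/(1.36×10⁻⁴ × 1.19) = 5.17 m/s
Around a low, centrifugal force acts outward with Coriolis, so pressure-gradient force balances both:
(1/ρ)|∂P/∂n| = fV + V²/R  →  V² + fR·V − fR·V_g = 0
With fR = 1.36×10⁻⁴ × 440×10³ m = 59.9 m/s:
V = [−fR + √((fR)² + 4 fR V_g)]/2 = [−59.9 + √(59.9² + 4×59.9×5.17)]/2 = 4.79 m/s
Subgeostrophic (V < V_g = 5.17 m/s), as expected around a low.
Converting: 4.79 m/s × 3.6 = 17.2 km/h

17.2 km/h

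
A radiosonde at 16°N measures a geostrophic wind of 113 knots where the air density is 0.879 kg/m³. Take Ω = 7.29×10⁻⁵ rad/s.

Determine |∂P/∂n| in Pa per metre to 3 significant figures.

2.05×10⁻³ Pa/m

Coriolis parameter at 16°N:
f = 2Ω sin φ = 2 × 7.29×10⁻⁵ × sin 16° = 4.02×10⁻⁵ s⁻¹
Wind speed in SI: 113 knots = 58.1 m/s
Geostrophic balance rearranged: |∂P/∂n| = f ρ V_g
|∂P/∂n| = 4.02×10⁻⁵ × 0.879 × 58.1 = 2.05×10⁻³ Pa/m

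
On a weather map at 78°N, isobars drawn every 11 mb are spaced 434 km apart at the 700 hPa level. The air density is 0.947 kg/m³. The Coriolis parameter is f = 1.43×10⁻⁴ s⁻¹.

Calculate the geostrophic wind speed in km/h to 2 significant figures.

67 km/h

Pressure gradient: |∂P/∂n| = 1100 Pa / 434000 m = 2.53×10⁻³ Pa/m
Geostrophic balance (pressure-gradient force = Coriolis force):
V_g = (1/(fρ)) |∂P/∂n| = 2.53×10⁻³ / (1.43×10⁻⁴ × 0.947) = 18.7 m/s
Converting: 18.7 m/s × 3.6 = 67 km/h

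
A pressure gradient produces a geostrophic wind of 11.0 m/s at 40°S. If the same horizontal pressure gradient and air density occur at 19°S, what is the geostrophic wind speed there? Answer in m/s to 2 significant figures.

22 m/s

With the same pressure gradient and density, V_g ∝ 1/f ∝ 1/sin φ.
V₂ = V₁ · sin φ₁ / sin φ₂ = 11.0 × sin 40° / sin 19°
V₂ = 11.0 × 0.6428/0.3256 = 22 m/s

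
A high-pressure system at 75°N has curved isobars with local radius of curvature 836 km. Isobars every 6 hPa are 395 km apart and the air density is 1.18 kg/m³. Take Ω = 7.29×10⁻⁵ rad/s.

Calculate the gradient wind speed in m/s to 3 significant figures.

9.99 m/s

Coriolis parameter at 75°N:
f = 2Ω sin φ = 2 × 7.29×10⁻⁵ × sin 75° = 1.41×10⁻⁴ s⁻¹
Pressure gradient: |∂P/∂n| = 600 Pa / 395000 m = 1.52×10⁻³ Pa/m
Geostrophic speed: V_g = |∂P/∂n|/(fρ) = 1.52×10⁻³/(1.41×10⁻⁴ × 1.18) = 9.14 m/s
Around a high, pressure-gradient force acts outward with centrifugal, so Coriolis balances both:
fV = (1/ρ)|∂P/∂n| + V²/R  →  V² − fR·V + fR·V_g = 0
With fR = 1.41×10⁻⁴ × 836×10³ m = 118 m/s:
V = [fR − √((fR)² − 4 fR V_g)]/2 = [118 − √(118² − 4×118×9.14)]/2 = 9.99 m/s
Supergeostrophic (V > V_g = 9.14 m/s), as expected around a high.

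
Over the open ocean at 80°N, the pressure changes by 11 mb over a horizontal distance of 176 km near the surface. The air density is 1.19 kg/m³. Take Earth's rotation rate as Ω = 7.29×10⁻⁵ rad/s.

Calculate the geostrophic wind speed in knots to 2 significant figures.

Coriolis parameter at 80°N:
f = 2Ω sin φ = 2 × 7.29×10⁻⁵ × sin 80° = 1.44×10⁻⁴ s⁻¹
Pressure gradient: |∂P/∂n| = 1100 Pa / 176000 m = 6.25×10⁻³ Pa/m
Geostrophic balance (pressure-gradient force = Coriolis force):
V_g = (1/(fρ)) |∂P/∂n| = 6.25×10⁻³ / (1.44×10⁻⁴ × 1.19) = 36.6 m/s
Converting: 36.6 m/s × 1.944 = 71 knots

71 knots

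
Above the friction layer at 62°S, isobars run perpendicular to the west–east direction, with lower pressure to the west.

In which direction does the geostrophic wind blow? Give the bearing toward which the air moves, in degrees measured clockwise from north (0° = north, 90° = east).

180°

The pressure-gradient force points toward the west (bearing 270°).
Geostrophic balance: in the Southern Hemisphere the Coriolis force deflects motion to the left, so the geostrophic wind blows 90° to the left of the pressure-gradient force (low pressure on the right).
Rotating 270° by 90° counterclockwise gives 180° — the wind blows toward the south.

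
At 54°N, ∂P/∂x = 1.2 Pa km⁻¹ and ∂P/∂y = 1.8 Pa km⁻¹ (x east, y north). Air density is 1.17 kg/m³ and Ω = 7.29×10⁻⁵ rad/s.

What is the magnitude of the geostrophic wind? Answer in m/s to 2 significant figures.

Coriolis parameter at 54°N:
f = 2Ω sin φ = 2 × 7.29×10⁻⁵ × sin 54° = 1.18×10⁻⁴ s⁻¹
Component geostrophic relations (x east, y north):
u_g = −(1/(fρ)) ∂P/∂y,  v_g = (1/(fρ)) ∂P/∂x
u_g = −(1.8×10⁻³)/(1.18×10⁻⁴ × 1.17) = −13.0 m/s;  v_g = (1.2×10⁻³)/(1.18×10⁻⁴ × 1.17) = 8.70 m/s
|V_g| = √(u_g² + v_g²) = 15.7 m/s

16 m/s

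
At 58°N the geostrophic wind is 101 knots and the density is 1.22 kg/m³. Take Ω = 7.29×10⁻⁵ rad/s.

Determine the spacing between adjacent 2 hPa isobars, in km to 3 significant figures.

Coriolis parameter at 58°N:
f = 2Ω sin φ = 2 × 7.29×10⁻⁵ × sin 58° = 1.24×10⁻⁴ s⁻¹
Wind speed in SI: 101 knots = 52.0 m/s
Geostrophic balance rearranged: |∂P/∂n| = f ρ V_g
|∂P/∂n| = 1.24×10⁻⁴ × 1.22 × 52.0 = 7.84×10⁻³ Pa/m
Isobar spacing: Δn = ΔP/|∂P/∂n| = 200 Pa / 7.84×10⁻³ Pa/m = 25517 m ≈ 25.5 km

25.5 km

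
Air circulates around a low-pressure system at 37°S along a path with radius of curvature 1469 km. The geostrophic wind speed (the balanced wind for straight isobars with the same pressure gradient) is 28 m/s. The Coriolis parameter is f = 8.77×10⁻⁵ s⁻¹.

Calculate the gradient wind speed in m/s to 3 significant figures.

Around a low, centrifugal force acts outward with Coriolis, so pressure-gradient force balances both:
(1/ρ)|∂P/∂n| = fV + V²/R  →  V² + fR·V − fR·V_g = 0
With fR = 8.77×10⁻⁵ × 1469×10³ m = 129 m/s:
V = [−fR + √((fR)² + 4 fR V_g)]/2 = [−129 + √(129² + 4×129×28)]/2 = 23.7 m/s
Subgeostrophic (V < V_g = 28 m/s), as expected around a low.

23.7 m/s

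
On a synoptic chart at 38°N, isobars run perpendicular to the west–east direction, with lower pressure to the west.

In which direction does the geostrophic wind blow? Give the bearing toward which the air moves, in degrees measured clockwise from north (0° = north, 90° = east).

000°

The pressure-gradient force points toward the west (bearing 270°).
Geostrophic balance: in the Northern Hemisphere the Coriolis force deflects motion to the right, so the geostrophic wind blows 90° to the right of the pressure-gradient force (low pressure on the left).
Rotating 270° by 90° clockwise gives 000° — the wind blows toward the north.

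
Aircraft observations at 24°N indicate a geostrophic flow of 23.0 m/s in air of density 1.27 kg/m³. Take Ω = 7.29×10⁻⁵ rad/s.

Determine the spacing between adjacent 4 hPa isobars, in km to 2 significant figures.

230 km

Coriolis parameter at 24°N:
f = 2Ω sin φ = 2 × 7.29×10⁻⁵ × sin 24° = 5.93×10⁻⁵ s⁻¹
Geostrophic balance rearranged: |∂P/∂n| = f ρ V_g
|∂P/∂n| = 5.93×10⁻⁵ × 1.27 × 23.0 = 1.73×10⁻³ Pa/m
Isobar spacing: Δn = ΔP/|∂P/∂n| = 400 Pa / 1.73×10⁻³ Pa/m = 230918 m ≈ 230 km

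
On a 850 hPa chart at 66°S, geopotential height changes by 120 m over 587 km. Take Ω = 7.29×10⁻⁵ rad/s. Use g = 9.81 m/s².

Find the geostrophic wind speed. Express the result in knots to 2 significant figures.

Coriolis parameter at 66°S:
f = 2Ω sin φ = 2 × 7.29×10⁻⁵ × sin 66° = 1.33×10⁻⁴ s⁻¹
Height gradient: |∂Z/∂n| = 120 m / 587000 m = 2.04×10⁻⁴
On a pressure surface, geostrophic balance gives V_g = (g/f)|∂Z/∂n|:
V_g = 9.81 × 2.04×10⁻⁴ / 1.33×10⁻⁴ = 15.1 m/s
Converting: 15.1 m/s × 1.944 = 29 knots

29 knots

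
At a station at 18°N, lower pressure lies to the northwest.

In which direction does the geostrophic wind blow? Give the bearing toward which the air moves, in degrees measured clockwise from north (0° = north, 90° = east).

045°

The pressure-gradient force points toward the northwest (bearing 315°).
Geostrophic balance: in the Northern Hemisphere the Coriolis force deflects motion to the right, so the geostrophic wind blows 90° to the right of the pressure-gradient force (low pressure on the left).
Rotating 315° by 90° clockwise gives 045° — the wind blows toward the northeast.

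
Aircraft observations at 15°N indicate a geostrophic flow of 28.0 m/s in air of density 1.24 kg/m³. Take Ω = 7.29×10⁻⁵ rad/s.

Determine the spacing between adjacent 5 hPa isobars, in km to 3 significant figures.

382 km

Coriolis parameter at 15°N:
f = 2Ω sin φ = 2 × 7.29×10⁻⁵ × sin 15° = 3.77×10⁻⁵ s⁻¹
Geostrophic balance rearranged: |∂P/∂n| = f ρ V_g
|∂P/∂n| = 3.77×10⁻⁵ × 1.24 × 28.0 = 1.31×10⁻³ Pa/m
Isobar spacing: Δn = ΔP/|∂P/∂n| = 500 Pa / 1.31×10⁻³ Pa/m = 381625 m ≈ 382 km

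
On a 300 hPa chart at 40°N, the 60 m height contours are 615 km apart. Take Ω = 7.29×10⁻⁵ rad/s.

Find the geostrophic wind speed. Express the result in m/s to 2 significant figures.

10 m/s

Coriolis parameter at 40°N:
f = 2Ω sin φ = 2 × 7.29×10⁻⁵ × sin 40° = 9.37×10⁻⁵ s⁻¹
Height gradient: |∂Z/∂n| = 60 m / 615000 m = 9.76×10⁻⁵
On a pressure surface, geostrophic balance gives V_g = (g/f)|∂Z/∂n|:
V_g = 9.81 × 9.76×10⁻⁵ / 9.37×10⁻⁵ = 10.2 m/s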